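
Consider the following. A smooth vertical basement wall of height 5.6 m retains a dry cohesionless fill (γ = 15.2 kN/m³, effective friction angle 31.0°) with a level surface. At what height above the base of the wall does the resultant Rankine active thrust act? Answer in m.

K_a = 0.3201.
The pressure distribution is triangular, so the resultant acts at H/3 above the base = 5.6/3 = 1.867 m.

1.87 m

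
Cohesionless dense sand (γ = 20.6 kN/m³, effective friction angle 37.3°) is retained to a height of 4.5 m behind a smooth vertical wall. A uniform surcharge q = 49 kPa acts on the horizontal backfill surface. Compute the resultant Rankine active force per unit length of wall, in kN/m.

K_a = tan²(45° − φ/2) = 0.2453.
Soil triangle: ½ K_a γ H² = 0.5×0.2453×20.6×4.5² = 51.17 kN/m.
Surcharge rectangle: K_a q H = 0.2453×49×4.5 = 54.10 kN/m.
Total = 51.17 + 54.10 = 105.3 kN/m.

105 kN/m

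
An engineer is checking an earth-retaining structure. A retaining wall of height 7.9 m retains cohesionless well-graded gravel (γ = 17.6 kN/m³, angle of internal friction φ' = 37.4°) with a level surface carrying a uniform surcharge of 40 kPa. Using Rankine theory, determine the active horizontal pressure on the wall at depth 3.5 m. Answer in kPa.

K_a = (1 − sin φ)/(1 + sin φ) = 0.2443.
σ_v = γz + q = 17.6 × 3.5 + 40 = 101.6 kPa.
σ_h = K_a σ_v = 0.2443 × 101.6 = 24.82 kPa.

24.8 kPa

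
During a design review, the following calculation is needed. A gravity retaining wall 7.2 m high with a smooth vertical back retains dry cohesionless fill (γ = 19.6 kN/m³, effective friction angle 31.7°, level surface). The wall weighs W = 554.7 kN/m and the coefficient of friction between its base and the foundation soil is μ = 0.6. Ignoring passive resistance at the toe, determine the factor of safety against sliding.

2.11

K_a = tan²(45° − 31.7°/2) = 0.3111.
P_a = ½K_aγH² = 0.5×0.3111×19.6×7.2² = 158.0 kN/m, acting at H/3 = 2.400 m above the base.
FS_sliding = μW / P_a = 0.6×554.7 / 158.0 = 2.106.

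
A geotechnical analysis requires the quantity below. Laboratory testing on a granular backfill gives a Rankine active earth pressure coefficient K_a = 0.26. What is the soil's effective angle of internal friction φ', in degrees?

36.0°

K_a = tan²(45° − φ/2) ⇒ 45° − φ/2 = arctan(√0.26) = 27.02°.
φ = 2(45° − 27.02°) = 35.97°.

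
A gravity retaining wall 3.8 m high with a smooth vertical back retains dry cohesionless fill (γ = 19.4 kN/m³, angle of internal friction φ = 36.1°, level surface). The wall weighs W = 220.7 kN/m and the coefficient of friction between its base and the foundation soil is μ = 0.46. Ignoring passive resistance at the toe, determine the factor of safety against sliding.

K_a = tan²(45° − 36.1°/2) = 0.2585.
P_a = ½K_aγH² = 0.5×0.2585×19.4×3.8² = 36.21 kN/m, acting at H/3 = 1.267 m above the base.
FS_sliding = μW / P_a = 0.46×220.7 / 36.21 = 2.804.

2.80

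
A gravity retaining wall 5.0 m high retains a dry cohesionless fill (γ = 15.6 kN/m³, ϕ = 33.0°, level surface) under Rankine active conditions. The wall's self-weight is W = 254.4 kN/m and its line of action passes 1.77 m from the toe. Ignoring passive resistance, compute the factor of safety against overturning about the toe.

K_a = tan²(45° − 33.0°/2) = 0.2948.
P_a = ½K_aγH² = 0.5×0.2948×15.6×5.0² = 57.49 kN/m, acting at H/3 = 1.667 m above the base.
Overturning moment M_o = P_a × H/3 = 57.49 × 1.667 = 95.81.
Resisting moment M_r = W × 1.77 = 254.4 × 1.77 = 450.3.
FS_overturning = M_r/M_o = 450.3/95.81 = 4.700.

4.70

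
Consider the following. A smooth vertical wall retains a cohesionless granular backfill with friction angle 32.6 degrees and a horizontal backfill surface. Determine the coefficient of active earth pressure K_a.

0.300

K_a = (1 − sin φ)/(1 + sin φ) = (1 − sin 32.6°)/(1 + sin 32.6°) = 0.2997.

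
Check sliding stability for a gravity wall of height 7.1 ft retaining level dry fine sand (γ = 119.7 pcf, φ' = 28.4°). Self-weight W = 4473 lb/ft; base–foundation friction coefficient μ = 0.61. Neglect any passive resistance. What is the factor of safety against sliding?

2.54

K_a = tan²(45° − 28.4°/2) = 0.3554.
P_a = ½K_aγH² = 0.5×0.3554×119.7×7.1² = 1072 lb/ft, acting at H/3 = 2.367 ft above the base.
FS_sliding = μW / P_a = 0.61×4473 / 1072 = 2.545.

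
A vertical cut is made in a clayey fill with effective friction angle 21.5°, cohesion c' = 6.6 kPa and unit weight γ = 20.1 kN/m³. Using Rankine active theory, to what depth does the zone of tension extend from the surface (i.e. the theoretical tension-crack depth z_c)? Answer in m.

K_a = tan²(45° − 21.5°/2) = 0.4636; √K_a = 0.6809.
The active pressure is zero where K_a γ z = 2c√K_a, so z_c = 2c/(γ√K_a) = 2×6.6/(20.1×0.6809) = 0.9645 m.

0.965 m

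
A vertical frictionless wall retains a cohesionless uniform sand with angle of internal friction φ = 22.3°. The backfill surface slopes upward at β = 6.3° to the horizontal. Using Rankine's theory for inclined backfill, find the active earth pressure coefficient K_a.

0.462

K_a = cos β · (cos β − √(cos²β − cos²φ)) / (cos β + √(cos²β − cos²φ)).
cos β = 0.9940, cos φ = 0.9252, √(cos²β − cos²φ) = 0.3632.
K_a = 0.9940 × (0.9940 − 0.3632)/(0.9940 + 0.3632) = 0.4619.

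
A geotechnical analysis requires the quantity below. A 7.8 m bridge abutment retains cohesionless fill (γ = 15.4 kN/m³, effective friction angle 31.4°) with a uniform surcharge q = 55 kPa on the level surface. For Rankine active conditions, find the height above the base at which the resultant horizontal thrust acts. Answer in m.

3.22 m

K_a = 0.3149.
Triangular part P₁ = ½K_aγH² = 147.5 at H/3 = 2.600 m; rectangular part P₂ = K_a q H = 135.1 at H/2 = 3.900 m.
ȳ = (P₁·2.600 + P₂·3.900)/(P₁+P₂) = 3.221 m.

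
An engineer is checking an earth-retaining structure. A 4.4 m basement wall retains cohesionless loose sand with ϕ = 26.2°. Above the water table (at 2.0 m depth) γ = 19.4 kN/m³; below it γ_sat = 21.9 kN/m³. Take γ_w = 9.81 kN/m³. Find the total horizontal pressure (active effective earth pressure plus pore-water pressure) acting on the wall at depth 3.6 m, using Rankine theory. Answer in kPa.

38.2 kPa

K_a = (1 − sin φ)/(1 + sin φ) = 0.3874.
γ' = 21.9 − 9.81 = 12.09 kN/m³.
Effective vertical stress at 3.6 m: σ'_v = 19.4×2.0 + 12.09×1.60 = 58.14 kPa.
σ'_h = K_a σ'_v = 0.3874 × 58.14 = 22.53 kPa; u = γ_w × 1.60 = 15.70 kPa.
Total σ_h = 22.53 + 15.70 = 38.22 kPa.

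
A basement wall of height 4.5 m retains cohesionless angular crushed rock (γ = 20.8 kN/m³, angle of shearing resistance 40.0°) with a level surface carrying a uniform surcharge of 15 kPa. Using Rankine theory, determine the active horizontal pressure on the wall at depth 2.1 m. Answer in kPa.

K_a = (1 − sin φ)/(1 + sin φ) = 0.2174.
σ_v = γz + q = 20.8 × 2.1 + 15 = 58.68 kPa.
σ_h = K_a σ_v = 0.2174 × 58.68 = 12.76 kPa.

12.8 kPa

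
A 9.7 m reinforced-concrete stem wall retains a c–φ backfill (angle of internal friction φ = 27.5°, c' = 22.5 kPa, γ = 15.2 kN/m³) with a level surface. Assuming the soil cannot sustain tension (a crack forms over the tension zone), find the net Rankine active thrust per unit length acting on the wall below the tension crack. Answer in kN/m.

K_a = 0.3682; √K_a = 0.6068.
Tension-crack depth z_c = 2c/(γ√K_a) = 2×22.5/(15.2×0.6068) = 4.879 m.
σ_a at base = K_a γ H − 2c√K_a = 0.3682×15.2×9.7 − 2×22.5×0.6068 = 26.98 kPa.
P_a = ½ × 26.98 × (H − z_c) = 0.5×26.98×4.821 = 65.05 kN/m.

65.0 kN/m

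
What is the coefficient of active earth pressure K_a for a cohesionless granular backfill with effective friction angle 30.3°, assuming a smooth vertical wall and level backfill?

K_a = tan²(45° − φ/2) = tan²(29.85°) = 0.3293.

0.329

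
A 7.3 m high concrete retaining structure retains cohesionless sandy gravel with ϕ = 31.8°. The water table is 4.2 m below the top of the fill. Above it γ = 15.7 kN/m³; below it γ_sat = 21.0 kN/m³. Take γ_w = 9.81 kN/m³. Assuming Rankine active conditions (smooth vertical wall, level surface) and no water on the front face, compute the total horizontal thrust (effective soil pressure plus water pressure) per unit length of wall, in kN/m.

170 kN/m

K_a = tan²(45° − φ/2) = 0.3098.
γ' = 21.0 − 9.81 = 11.19 kN/m³. Depth below WT = 3.1 m.
σ'_h at WT = K_a γ d_w = 20.43 kPa; at base = 20.43 + K_a γ' × 3.1 = 31.17 kPa.
P₁ (0–4.2 m) = ½×20.43×4.2 = 42.90. P₂ (4.2–7.3 m) = ½(20.43+31.17)×3.1 = 79.98.
P_w = ½ γ_w h₂² = 0.5×9.81×3.1² = 47.14. Total = 42.90+79.98+47.14 = 170.0 kN/m.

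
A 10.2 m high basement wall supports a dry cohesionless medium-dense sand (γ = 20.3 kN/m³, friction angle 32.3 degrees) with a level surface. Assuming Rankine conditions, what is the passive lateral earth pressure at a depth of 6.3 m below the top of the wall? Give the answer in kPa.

421 kPa

K_p = (1 + sin φ)/(1 − sin φ) = 3.295.
σ_h = K_p γ z = 3.295 × 20.3 × 6.3 = 421.4 kPa.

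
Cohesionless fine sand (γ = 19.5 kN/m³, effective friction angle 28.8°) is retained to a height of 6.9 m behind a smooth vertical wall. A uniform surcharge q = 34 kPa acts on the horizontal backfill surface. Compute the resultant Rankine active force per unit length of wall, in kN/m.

244 kN/m

K_a = tan²(45° − φ/2) = 0.3498.
Soil triangle: ½ K_a γ H² = 0.5×0.3498×19.5×6.9² = 162.4 kN/m.
Surcharge rectangle: K_a q H = 0.3498×34×6.9 = 82.05 kN/m.
Total = 162.4 + 82.05 = 244.4 kN/m.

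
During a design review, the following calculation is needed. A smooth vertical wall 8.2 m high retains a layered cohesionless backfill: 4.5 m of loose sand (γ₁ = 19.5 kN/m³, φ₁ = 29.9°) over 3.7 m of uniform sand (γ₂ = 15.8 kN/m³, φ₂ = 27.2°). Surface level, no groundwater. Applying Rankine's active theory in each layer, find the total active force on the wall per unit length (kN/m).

K_a1 = tan²(45°−29.9°/2) = 0.3347; K_a2 = tan²(45°−27.2°/2) = 0.3726.
Layer 1: σ at base = K_a1 γ₁ h₁ = 29.37 kPa; P₁ = ½×29.37×4.5 = 66.08.
Layer 2: σ_v at top = γ₁h₁ = 87.75; σ_h top = K_a2×87.75 = 32.69; σ_h base = K_a2×(87.75+15.8×3.7) = 54.48.
P₂ = ½(32.69+54.48)×3.7 = 161.3. Total P_a = 66.08+161.3 = 227.3 kN/m.

227 kN/m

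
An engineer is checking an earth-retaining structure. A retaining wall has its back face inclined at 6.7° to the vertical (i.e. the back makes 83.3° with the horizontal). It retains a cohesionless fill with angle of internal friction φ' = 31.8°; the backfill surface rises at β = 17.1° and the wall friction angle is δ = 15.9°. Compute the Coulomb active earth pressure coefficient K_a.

K_a = sin²(α+φ) / [sin²α · sin(α−δ) · (1 + √{sin(φ+δ)sin(φ−β) / (sin(α−δ)sin(α+β))})²].
With α = 83.3°, φ = 31.8°, δ = 15.9°, β = 17.1°: K_a = 0.4256.

0.426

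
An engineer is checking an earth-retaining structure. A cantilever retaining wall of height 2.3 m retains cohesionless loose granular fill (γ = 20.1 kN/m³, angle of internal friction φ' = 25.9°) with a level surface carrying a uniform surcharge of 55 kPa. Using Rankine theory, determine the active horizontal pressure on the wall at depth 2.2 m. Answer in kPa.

38.9 kPa

K_a = (1 − sin φ)/(1 + sin φ) = 0.3920.
σ_v = γz + q = 20.1 × 2.2 + 55 = 99.22 kPa.
σ_h = K_a σ_v = 0.3920 × 99.22 = 38.89 kPa.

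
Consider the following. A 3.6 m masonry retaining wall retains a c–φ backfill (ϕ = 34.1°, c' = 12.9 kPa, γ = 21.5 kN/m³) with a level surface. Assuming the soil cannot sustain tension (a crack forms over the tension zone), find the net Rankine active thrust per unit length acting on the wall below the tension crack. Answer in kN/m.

K_a = 0.2815; √K_a = 0.5306.
Tension-crack depth z_c = 2c/(γ√K_a) = 2×12.9/(21.5×0.5306) = 2.262 m.
σ_a at base = K_a γ H − 2c√K_a = 0.2815×21.5×3.6 − 2×12.9×0.5306 = 8.101 kPa.
P_a = ½ × 8.101 × (H − z_c) = 0.5×8.101×1.338 = 5.421 kN/m.

5.42 kN/m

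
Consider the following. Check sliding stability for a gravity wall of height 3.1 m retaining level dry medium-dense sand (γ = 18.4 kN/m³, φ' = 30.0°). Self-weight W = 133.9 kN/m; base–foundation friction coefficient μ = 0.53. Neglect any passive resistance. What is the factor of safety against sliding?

K_a = tan²(45° − 30.0°/2) = 0.3333.
P_a = ½K_aγH² = 0.5×0.3333×18.4×3.1² = 29.47 kN/m, acting at H/3 = 1.033 m above the base.
FS_sliding = μW / P_a = 0.53×133.9 / 29.47 = 2.408.

2.41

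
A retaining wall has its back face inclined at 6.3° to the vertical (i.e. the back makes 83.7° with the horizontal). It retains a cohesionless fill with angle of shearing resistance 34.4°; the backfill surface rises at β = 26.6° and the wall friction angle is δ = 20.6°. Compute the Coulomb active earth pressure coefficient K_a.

0.474

K_a = sin²(α+φ) / [sin²α · sin(α−δ) · (1 + √{sin(φ+δ)sin(φ−β) / (sin(α−δ)sin(α+β))})²].
With α = 83.7°, φ = 34.4°, δ = 20.6°, β = 26.6°: K_a = 0.4743.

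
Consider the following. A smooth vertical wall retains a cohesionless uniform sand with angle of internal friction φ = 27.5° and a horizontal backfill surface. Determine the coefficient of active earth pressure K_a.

K_a = (1 − sin φ)/(1 + sin φ) = (1 − sin 27.5°)/(1 + sin 27.5°) = 0.3682.

0.368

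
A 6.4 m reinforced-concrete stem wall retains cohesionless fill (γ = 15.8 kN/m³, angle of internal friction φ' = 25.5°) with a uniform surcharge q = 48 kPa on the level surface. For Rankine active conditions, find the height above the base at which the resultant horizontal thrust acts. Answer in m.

2.65 m

K_a = 0.3981.
Triangular part P₁ = ½K_aγH² = 128.8 at H/3 = 2.133 m; rectangular part P₂ = K_a q H = 122.3 at H/2 = 3.200 m.
ȳ = (P₁·2.133 + P₂·3.200)/(P₁+P₂) = 2.653 m.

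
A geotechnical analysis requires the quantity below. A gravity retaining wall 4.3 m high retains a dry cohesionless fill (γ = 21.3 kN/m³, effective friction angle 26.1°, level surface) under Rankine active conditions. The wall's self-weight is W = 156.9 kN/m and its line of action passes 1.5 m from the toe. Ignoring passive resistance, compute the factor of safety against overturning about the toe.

K_a = tan²(45° − 26.1°/2) = 0.3889.
P_a = ½K_aγH² = 0.5×0.3889×21.3×4.3² = 76.59 kN/m, acting at H/3 = 1.433 m above the base.
Overturning moment M_o = P_a × H/3 = 76.59 × 1.433 = 109.8.
Resisting moment M_r = W × 1.5 = 156.9 × 1.5 = 235.4.
FS_overturning = M_r/M_o = 235.4/109.8 = 2.144.

2.14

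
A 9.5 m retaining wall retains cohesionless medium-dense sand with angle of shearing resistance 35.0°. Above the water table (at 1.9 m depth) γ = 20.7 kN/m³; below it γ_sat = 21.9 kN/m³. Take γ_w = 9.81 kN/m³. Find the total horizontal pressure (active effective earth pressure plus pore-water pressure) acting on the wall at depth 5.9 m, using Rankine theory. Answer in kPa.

K_a = (1 − sin φ)/(1 + sin φ) = 0.2710.
γ' = 21.9 − 9.81 = 12.09 kN/m³.
Effective vertical stress at 5.9 m: σ'_v = 20.7×1.9 + 12.09×4.00 = 87.69 kPa.
σ'_h = K_a σ'_v = 0.2710 × 87.69 = 23.76 kPa; u = γ_w × 4.00 = 39.24 kPa.
Total σ_h = 23.76 + 39.24 = 63.00 kPa.

63.0 kPa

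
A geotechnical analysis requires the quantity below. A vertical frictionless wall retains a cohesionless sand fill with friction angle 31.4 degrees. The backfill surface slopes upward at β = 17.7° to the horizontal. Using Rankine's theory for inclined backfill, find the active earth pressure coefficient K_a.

K_a = cos β · (cos β − √(cos²β − cos²φ)) / (cos β + √(cos²β − cos²φ)).
cos β = 0.9527, cos φ = 0.8536, √(cos²β − cos²φ) = 0.4231.
K_a = 0.9527 × (0.9527 − 0.4231)/(0.9527 + 0.4231) = 0.3667.

0.367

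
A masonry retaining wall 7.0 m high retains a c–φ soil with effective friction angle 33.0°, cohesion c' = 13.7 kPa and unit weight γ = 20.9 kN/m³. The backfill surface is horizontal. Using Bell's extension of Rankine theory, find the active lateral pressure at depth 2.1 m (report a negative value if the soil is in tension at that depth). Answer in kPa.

-1.94 kPa

K_a = (1 − sin φ)/(1 + sin φ) = 0.2948.
σ_a = K_a γ z − 2c√K_a = 0.2948×20.9×2.1 − 2×13.7×0.5430 = -1.938 kPa.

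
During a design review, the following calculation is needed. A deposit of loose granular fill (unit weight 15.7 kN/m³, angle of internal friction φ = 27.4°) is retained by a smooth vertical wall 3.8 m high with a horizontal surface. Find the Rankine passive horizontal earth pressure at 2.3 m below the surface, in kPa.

97.7 kPa

K_p = (1 + sin φ)/(1 − sin φ) = 2.705.
σ_h = K_p γ z = 2.705 × 15.7 × 2.3 = 97.68 kPa.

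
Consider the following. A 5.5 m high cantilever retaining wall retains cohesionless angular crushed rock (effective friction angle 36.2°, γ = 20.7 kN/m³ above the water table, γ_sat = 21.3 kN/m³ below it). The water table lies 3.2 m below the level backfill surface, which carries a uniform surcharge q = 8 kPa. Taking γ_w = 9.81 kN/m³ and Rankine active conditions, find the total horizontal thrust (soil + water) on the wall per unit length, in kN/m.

112 kN/m

K_a = tan²(45° − φ/2) = 0.2574.
γ' = 21.3 − 9.81 = 11.49 kN/m³. h₂ = H − d_w = 2.3 m.
σ'_h: at surface K_a·q = 2.059; at WT K_a(q+γd_w) = 19.11; at base K_a(q+γd_w+γ'h₂) = 25.91 kPa.
P₁ = ½(2.059+19.11)×3.2 = 33.87; P₂ = ½(19.11+25.91)×2.3 = 51.77; P_w = ½γ_w h₂² = 25.95.
Total = 33.87+51.77+25.95 = 111.6 kN/m.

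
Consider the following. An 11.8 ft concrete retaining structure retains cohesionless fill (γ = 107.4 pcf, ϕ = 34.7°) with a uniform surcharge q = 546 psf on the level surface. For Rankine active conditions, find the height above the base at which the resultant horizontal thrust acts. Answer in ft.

K_a = 0.2745.
Triangular part P₁ = ½K_aγH² = 2052 at H/3 = 3.933 ft; rectangular part P₂ = K_a q H = 1768 at H/2 = 5.900 ft.
ȳ = (P₁·3.933 + P₂·5.900)/(P₁+P₂) = 4.844 ft.

4.84 ft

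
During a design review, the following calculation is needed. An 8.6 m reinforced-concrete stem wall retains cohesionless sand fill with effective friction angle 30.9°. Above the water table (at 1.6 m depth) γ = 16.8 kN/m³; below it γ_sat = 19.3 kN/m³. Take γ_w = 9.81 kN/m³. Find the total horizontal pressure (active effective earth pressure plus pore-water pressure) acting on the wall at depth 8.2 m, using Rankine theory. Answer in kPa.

K_a = (1 − sin φ)/(1 + sin φ) = 0.3214.
γ' = 19.3 − 9.81 = 9.490 kN/m³.
Effective vertical stress at 8.2 m: σ'_v = 16.8×1.6 + 9.490×6.60 = 89.51 kPa.
σ'_h = K_a σ'_v = 0.3214 × 89.51 = 28.77 kPa; u = γ_w × 6.60 = 64.75 kPa.
Total σ_h = 28.77 + 64.75 = 93.52 kPa.

93.5 kPa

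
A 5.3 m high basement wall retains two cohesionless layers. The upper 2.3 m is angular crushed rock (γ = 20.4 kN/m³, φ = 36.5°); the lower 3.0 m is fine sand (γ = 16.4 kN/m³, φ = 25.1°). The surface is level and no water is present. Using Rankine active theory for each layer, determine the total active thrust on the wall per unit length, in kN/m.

100 kN/m

K_a1 = tan²(45°−36.5°/2) = 0.2541; K_a2 = tan²(45°−25.1°/2) = 0.4043.
Layer 1: σ at base = K_a1 γ₁ h₁ = 11.92 kPa; P₁ = ½×11.92×2.3 = 13.71.
Layer 2: σ_v at top = γ₁h₁ = 46.92; σ_h top = K_a2×46.92 = 18.97; σ_h base = K_a2×(46.92+16.4×3.0) = 38.86.
P₂ = ½(18.97+38.86)×3.0 = 86.75. Total P_a = 13.71+86.75 = 100.5 kN/m.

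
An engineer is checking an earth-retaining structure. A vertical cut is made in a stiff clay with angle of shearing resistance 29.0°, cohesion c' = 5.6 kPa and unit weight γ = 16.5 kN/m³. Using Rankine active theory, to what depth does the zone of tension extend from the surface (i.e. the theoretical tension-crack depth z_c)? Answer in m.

K_a = tan²(45° − 29.0°/2) = 0.3470; √K_a = 0.5890.
The active pressure is zero where K_a γ z = 2c√K_a, so z_c = 2c/(γ√K_a) = 2×5.6/(16.5×0.5890) = 1.152 m.

1.15 m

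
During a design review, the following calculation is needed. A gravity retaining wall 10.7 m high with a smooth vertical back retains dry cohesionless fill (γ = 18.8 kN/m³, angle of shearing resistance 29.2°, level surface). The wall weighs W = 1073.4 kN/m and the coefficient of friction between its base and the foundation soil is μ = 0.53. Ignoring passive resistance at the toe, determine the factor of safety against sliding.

K_a = tan²(45° − 29.2°/2) = 0.3442.
P_a = ½K_aγH² = 0.5×0.3442×18.8×10.7² = 370.4 kN/m, acting at H/3 = 3.567 m above the base.
FS_sliding = μW / P_a = 0.53×1073.4 / 370.4 = 1.536.

1.54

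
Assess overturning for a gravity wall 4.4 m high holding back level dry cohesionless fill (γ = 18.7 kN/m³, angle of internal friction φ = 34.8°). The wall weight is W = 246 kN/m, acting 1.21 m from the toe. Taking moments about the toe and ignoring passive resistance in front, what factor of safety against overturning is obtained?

4.10

K_a = tan²(45° − 34.8°/2) = 0.2733.
P_a = ½K_aγH² = 0.5×0.2733×18.7×4.4² = 49.47 kN/m, acting at H/3 = 1.467 m above the base.
Overturning moment M_o = P_a × H/3 = 49.47 × 1.467 = 72.56.
Resisting moment M_r = W × 1.21 = 246 × 1.21 = 297.7.
FS_overturning = M_r/M_o = 297.7/72.56 = 4.102.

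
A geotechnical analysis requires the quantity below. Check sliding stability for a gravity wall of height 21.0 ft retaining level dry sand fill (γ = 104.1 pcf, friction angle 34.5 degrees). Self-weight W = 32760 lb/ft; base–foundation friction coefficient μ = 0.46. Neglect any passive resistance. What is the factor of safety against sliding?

2.37

K_a = tan²(45° − 34.5°/2) = 0.2768.
P_a = ½K_aγH² = 0.5×0.2768×104.1×21.0² = 6354 lb/ft, acting at H/3 = 7.000 ft above the base.
FS_sliding = μW / P_a = 0.46×32760 / 6354 = 2.372.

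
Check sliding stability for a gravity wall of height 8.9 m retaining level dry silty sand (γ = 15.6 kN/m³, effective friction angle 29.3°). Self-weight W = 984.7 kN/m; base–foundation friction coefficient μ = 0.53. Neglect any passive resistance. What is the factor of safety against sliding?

2.46

K_a = tan²(45° − 29.3°/2) = 0.3428.
P_a = ½K_aγH² = 0.5×0.3428×15.6×8.9² = 211.8 kN/m, acting at H/3 = 2.967 m above the base.
FS_sliding = μW / P_a = 0.53×984.7 / 211.8 = 2.464.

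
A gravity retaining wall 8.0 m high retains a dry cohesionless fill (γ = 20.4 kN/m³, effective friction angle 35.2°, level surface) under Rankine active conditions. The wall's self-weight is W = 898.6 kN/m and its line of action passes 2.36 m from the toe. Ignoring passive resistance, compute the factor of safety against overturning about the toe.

4.53

K_a = tan²(45° − 35.2°/2) = 0.2687.
P_a = ½K_aγH² = 0.5×0.2687×20.4×8.0² = 175.4 kN/m, acting at H/3 = 2.667 m above the base.
Overturning moment M_o = P_a × H/3 = 175.4 × 2.667 = 467.7.
Resisting moment M_r = W × 2.36 = 898.6 × 2.36 = 2121.
FS_overturning = M_r/M_o = 2121/467.7 = 4.534.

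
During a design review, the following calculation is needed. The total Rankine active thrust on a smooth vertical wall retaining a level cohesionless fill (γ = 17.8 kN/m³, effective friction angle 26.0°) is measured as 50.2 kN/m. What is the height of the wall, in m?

3.80 m

K_a = 0.3905. P_a = ½ K_a γ H² ⇒ H = √(2P_a/(K_a γ)).
H = √(2×50.2/(0.3905×17.8)) = 3.801 m.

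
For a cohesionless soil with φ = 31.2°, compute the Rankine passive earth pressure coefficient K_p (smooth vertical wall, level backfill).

K_p = (1 + sin φ)/(1 − sin φ) = tan²(45° + 31.2°/2) = 3.150.

3.15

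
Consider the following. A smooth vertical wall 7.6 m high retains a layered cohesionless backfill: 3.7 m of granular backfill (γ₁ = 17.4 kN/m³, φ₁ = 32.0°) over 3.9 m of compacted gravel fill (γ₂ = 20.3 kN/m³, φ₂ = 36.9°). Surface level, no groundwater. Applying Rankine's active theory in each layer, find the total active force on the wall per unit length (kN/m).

138 kN/m

K_a1 = tan²(45°−32.0°/2) = 0.3073; K_a2 = tan²(45°−36.9°/2) = 0.2497.
Layer 1: σ at base = K_a1 γ₁ h₁ = 19.78 kPa; P₁ = ½×19.78×3.7 = 36.60.
Layer 2: σ_v at top = γ₁h₁ = 64.38; σ_h top = K_a2×64.38 = 16.07; σ_h base = K_a2×(64.38+20.3×3.9) = 35.84.
P₂ = ½(16.07+35.84)×3.9 = 101.2. Total P_a = 36.60+101.2 = 137.8 kN/m.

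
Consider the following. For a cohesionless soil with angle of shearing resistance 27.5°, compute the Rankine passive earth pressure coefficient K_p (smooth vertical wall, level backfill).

K_p = (1 + sin φ)/(1 − sin φ) = tan²(45° + 27.5°/2) = 2.716.

2.72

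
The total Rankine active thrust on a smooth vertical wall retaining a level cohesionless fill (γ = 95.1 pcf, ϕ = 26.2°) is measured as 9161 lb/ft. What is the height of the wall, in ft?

22.3 ft

K_a = 0.3874. P_a = ½ K_a γ H² ⇒ H = √(2P_a/(K_a γ)).
H = √(2×9161/(0.3874×95.1)) = 22.30 ft.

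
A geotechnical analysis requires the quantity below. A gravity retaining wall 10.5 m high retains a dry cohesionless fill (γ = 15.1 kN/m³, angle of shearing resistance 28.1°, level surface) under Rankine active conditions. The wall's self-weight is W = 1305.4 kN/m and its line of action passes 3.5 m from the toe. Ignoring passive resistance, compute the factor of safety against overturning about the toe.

4.36

K_a = tan²(45° − 28.1°/2) = 0.3596.
P_a = ½K_aγH² = 0.5×0.3596×15.1×10.5² = 299.3 kN/m, acting at H/3 = 3.500 m above the base.
Overturning moment M_o = P_a × H/3 = 299.3 × 3.500 = 1048.
Resisting moment M_r = W × 3.5 = 1305.4 × 3.5 = 4569.
FS_overturning = M_r/M_o = 4569/1048 = 4.361.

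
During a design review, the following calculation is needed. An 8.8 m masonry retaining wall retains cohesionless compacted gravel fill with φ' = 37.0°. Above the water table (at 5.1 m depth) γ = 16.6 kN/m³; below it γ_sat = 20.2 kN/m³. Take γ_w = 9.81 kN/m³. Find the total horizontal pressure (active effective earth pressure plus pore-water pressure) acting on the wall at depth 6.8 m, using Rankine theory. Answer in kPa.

K_a = (1 − sin φ)/(1 + sin φ) = 0.2486.
γ' = 20.2 − 9.81 = 10.39 kN/m³.
Effective vertical stress at 6.8 m: σ'_v = 16.6×5.1 + 10.39×1.70 = 102.3 kPa.
σ'_h = K_a σ'_v = 0.2486 × 102.3 = 25.44 kPa; u = γ_w × 1.70 = 16.68 kPa.
Total σ_h = 25.44 + 16.68 = 42.11 kPa.

42.1 kPa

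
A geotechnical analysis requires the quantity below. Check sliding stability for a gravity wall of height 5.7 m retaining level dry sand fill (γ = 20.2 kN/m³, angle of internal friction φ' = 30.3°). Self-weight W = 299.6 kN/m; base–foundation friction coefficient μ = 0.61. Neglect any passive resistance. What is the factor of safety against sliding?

K_a = tan²(45° − 30.3°/2) = 0.3293.
P_a = ½K_aγH² = 0.5×0.3293×20.2×5.7² = 108.1 kN/m, acting at H/3 = 1.900 m above the base.
FS_sliding = μW / P_a = 0.61×299.6 / 108.1 = 1.691.

1.69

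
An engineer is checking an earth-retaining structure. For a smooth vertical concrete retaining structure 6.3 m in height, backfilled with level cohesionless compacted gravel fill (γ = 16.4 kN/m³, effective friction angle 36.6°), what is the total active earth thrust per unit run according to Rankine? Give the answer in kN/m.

K_a = tan²(45° − φ/2) = 0.2530.
P_a = ½ K_a γ H² = 0.5 × 0.2530 × 16.4 × 6.3² = 82.33 kN/m.

82.3 kN/m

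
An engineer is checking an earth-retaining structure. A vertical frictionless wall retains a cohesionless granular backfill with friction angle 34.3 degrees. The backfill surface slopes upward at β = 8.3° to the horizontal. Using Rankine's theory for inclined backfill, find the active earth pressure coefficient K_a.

0.287

K_a = cos β · (cos β − √(cos²β − cos²φ)) / (cos β + √(cos²β − cos²φ)).
cos β = 0.9895, cos φ = 0.8261, √(cos²β − cos²φ) = 0.5447.
K_a = 0.9895 × (0.9895 − 0.5447)/(0.9895 + 0.5447) = 0.2869.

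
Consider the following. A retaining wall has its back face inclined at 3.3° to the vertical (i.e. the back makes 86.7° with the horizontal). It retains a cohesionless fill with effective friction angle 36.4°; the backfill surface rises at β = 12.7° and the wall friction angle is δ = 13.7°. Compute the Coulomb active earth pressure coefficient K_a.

0.298

K_a = sin²(α+φ) / [sin²α · sin(α−δ) · (1 + √{sin(φ+δ)sin(φ−β) / (sin(α−δ)sin(α+β))})²].
With α = 86.7°, φ = 36.4°, δ = 13.7°, β = 12.7°: K_a = 0.2981.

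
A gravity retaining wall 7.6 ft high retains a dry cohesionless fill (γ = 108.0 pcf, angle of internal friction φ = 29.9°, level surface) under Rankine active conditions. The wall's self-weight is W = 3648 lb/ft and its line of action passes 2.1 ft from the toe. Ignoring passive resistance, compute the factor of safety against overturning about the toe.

K_a = tan²(45° − 29.9°/2) = 0.3347.
P_a = ½K_aγH² = 0.5×0.3347×108.0×7.6² = 1044 lb/ft, acting at H/3 = 2.533 ft above the base.
Overturning moment M_o = P_a × H/3 = 1044 × 2.533 = 2644.
Resisting moment M_r = W × 2.1 = 3648 × 2.1 = 7661.
FS_overturning = M_r/M_o = 7661/2644 = 2.897.

2.90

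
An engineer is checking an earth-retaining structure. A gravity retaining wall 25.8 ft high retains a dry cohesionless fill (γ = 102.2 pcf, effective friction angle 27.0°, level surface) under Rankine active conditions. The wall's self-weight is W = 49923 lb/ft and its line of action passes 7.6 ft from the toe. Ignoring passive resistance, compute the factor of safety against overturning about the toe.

3.45

K_a = tan²(45° − 27.0°/2) = 0.3755.
P_a = ½K_aγH² = 0.5×0.3755×102.2×25.8² = 12770 lb/ft, acting at H/3 = 8.600 ft above the base.
Overturning moment M_o = P_a × H/3 = 12770 × 8.600 = 109800.
Resisting moment M_r = W × 7.6 = 49923 × 7.6 = 379400.
FS_overturning = M_r/M_o = 379400/109800 = 3.454.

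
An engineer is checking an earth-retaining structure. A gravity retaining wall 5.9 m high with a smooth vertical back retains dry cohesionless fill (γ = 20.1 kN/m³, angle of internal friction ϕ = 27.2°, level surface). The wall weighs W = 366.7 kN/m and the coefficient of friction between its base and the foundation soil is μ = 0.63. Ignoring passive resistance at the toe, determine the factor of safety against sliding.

K_a = tan²(45° − 27.2°/2) = 0.3726.
P_a = ½K_aγH² = 0.5×0.3726×20.1×5.9² = 130.3 kN/m, acting at H/3 = 1.967 m above the base.
FS_sliding = μW / P_a = 0.63×366.7 / 130.3 = 1.772.

1.77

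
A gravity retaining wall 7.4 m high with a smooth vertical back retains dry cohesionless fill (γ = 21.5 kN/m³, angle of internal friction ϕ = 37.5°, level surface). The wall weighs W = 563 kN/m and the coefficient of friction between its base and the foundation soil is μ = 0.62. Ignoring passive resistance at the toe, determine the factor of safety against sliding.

K_a = tan²(45° − 37.5°/2) = 0.2432.
P_a = ½K_aγH² = 0.5×0.2432×21.5×7.4² = 143.2 kN/m, acting at H/3 = 2.467 m above the base.
FS_sliding = μW / P_a = 0.62×563 / 143.2 = 2.438.

2.44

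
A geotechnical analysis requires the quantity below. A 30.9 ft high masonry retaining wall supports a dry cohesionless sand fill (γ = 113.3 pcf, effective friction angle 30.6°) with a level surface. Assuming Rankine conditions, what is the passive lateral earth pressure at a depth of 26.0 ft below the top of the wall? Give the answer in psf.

9050 psf

K_p = (1 + sin φ)/(1 − sin φ) = 3.074.
σ_h = K_p γ z = 3.074 × 113.3 × 26.0 = 9054 psf.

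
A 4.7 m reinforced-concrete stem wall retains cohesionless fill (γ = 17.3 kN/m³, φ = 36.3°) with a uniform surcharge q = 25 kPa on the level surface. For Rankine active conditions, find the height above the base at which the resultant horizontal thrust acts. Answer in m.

1.86 m

K_a = 0.2563.
Triangular part P₁ = ½K_aγH² = 48.97 at H/3 = 1.567 m; rectangular part P₂ = K_a q H = 30.11 at H/2 = 2.350 m.
ȳ = (P₁·1.567 + P₂·2.350)/(P₁+P₂) = 1.865 m.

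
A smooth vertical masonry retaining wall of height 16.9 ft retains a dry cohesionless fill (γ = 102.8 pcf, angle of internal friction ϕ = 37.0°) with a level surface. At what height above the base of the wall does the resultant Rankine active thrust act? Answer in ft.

5.63 ft

K_a = 0.2486.
The pressure distribution is triangular, so the resultant acts at H/3 above the base = 16.9/3 = 5.633 ft.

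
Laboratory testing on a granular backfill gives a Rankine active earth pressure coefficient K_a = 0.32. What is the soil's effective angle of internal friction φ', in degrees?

K_a = tan²(45° − φ/2) ⇒ 45° − φ/2 = arctan(√0.32) = 29.50°.
φ = 2(45° − 29.50°) = 31.01°.

31.0°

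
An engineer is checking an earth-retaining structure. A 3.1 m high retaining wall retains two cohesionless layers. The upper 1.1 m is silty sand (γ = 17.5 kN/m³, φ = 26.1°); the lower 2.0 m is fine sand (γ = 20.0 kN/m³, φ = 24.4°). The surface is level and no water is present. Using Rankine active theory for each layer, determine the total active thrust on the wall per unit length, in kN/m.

K_a1 = tan²(45°−26.1°/2) = 0.3889; K_a2 = tan²(45°−24.4°/2) = 0.4153.
Layer 1: σ at base = K_a1 γ₁ h₁ = 7.487 kPa; P₁ = ½×7.487×1.1 = 4.118.
Layer 2: σ_v at top = γ₁h₁ = 19.25; σ_h top = K_a2×19.25 = 7.995; σ_h base = K_a2×(19.25+20.0×2.0) = 24.61.
P₂ = ½(7.995+24.61)×2.0 = 32.60. Total P_a = 4.118+32.60 = 36.72 kN/m.

36.7 kN/m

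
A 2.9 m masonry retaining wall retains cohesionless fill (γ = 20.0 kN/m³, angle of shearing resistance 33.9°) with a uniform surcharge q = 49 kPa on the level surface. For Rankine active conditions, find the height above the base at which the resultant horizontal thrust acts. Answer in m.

K_a = 0.2839.
Triangular part P₁ = ½K_aγH² = 23.88 at H/3 = 0.9667 m; rectangular part P₂ = K_a q H = 40.34 at H/2 = 1.450 m.
ȳ = (P₁·0.9667 + P₂·1.450)/(P₁+P₂) = 1.270 m.

1.27 m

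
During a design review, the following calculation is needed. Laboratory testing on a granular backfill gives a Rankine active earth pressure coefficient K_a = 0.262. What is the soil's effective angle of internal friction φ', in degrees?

K_a = tan²(45° − φ/2) ⇒ 45° − φ/2 = arctan(√0.262) = 27.11°.
φ = 2(45° − 27.11°) = 35.79°.

35.8°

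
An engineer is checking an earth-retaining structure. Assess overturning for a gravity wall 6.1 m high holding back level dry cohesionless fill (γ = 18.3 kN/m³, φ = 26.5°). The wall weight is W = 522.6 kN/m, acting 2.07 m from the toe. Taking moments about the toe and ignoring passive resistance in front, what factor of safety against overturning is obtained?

K_a = tan²(45° − 26.5°/2) = 0.3829.
P_a = ½K_aγH² = 0.5×0.3829×18.3×6.1² = 130.4 kN/m, acting at H/3 = 2.033 m above the base.
Overturning moment M_o = P_a × H/3 = 130.4 × 2.033 = 265.1.
Resisting moment M_r = W × 2.07 = 522.6 × 2.07 = 1082.
FS_overturning = M_r/M_o = 1082/265.1 = 4.081.

4.08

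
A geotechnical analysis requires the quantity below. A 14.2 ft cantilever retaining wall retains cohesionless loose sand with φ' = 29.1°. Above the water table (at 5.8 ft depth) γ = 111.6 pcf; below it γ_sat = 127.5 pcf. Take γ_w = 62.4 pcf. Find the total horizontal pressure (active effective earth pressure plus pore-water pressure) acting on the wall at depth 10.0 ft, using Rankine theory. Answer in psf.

580 psf

K_a = (1 − sin φ)/(1 + sin φ) = 0.3456.
γ' = 127.5 − 62.4 = 65.10 pcf.
Effective vertical stress at 10.0 ft: σ'_v = 111.6×5.8 + 65.10×4.20 = 920.7 psf.
σ'_h = K_a σ'_v = 0.3456 × 920.7 = 318.2 psf; u = γ_w × 4.20 = 262.1 psf.
Total σ_h = 318.2 + 262.1 = 580.3 psf.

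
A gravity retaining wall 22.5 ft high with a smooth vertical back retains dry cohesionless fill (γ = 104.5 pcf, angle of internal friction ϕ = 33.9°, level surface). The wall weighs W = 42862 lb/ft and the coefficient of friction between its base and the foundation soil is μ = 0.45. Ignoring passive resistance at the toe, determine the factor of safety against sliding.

2.57

K_a = tan²(45° − 33.9°/2) = 0.2839.
P_a = ½K_aγH² = 0.5×0.2839×104.5×22.5² = 7510 lb/ft, acting at H/3 = 7.500 ft above the base.
FS_sliding = μW / P_a = 0.45×42862 / 7510 = 2.568.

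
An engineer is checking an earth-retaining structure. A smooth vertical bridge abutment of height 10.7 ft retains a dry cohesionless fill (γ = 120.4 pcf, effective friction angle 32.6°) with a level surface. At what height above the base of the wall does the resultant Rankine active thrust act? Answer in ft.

K_a = 0.2997.
The pressure distribution is triangular, so the resultant acts at H/3 above the base = 10.7/3 = 3.567 ft.

3.57 ft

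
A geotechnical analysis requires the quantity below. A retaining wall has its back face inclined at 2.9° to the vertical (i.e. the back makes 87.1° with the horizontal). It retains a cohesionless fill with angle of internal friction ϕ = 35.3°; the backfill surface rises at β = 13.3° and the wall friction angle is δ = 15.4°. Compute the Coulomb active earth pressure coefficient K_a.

0.310

K_a = sin²(α+φ) / [sin²α · sin(α−δ) · (1 + √{sin(φ+δ)sin(φ−β) / (sin(α−δ)sin(α+β))})²].
With α = 87.1°, φ = 35.3°, δ = 15.4°, β = 13.3°: K_a = 0.3105.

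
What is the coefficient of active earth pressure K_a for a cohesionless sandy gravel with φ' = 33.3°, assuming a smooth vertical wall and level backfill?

0.291

K_a = (1 − sin φ)/(1 + sin φ) = (1 − sin 33.3°)/(1 + sin 33.3°) = 0.2911.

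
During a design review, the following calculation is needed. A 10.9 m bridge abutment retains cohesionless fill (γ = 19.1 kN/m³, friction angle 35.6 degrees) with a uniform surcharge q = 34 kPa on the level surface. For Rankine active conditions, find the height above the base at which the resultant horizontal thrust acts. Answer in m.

K_a = 0.2641.
Triangular part P₁ = ½K_aγH² = 299.7 at H/3 = 3.633 m; rectangular part P₂ = K_a q H = 97.88 at H/2 = 5.450 m.
ȳ = (P₁·3.633 + P₂·5.450)/(P₁+P₂) = 4.081 m.

4.08 m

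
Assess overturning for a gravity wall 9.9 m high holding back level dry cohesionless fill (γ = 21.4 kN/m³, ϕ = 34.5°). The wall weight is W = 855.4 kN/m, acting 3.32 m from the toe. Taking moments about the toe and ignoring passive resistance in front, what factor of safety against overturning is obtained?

2.96

K_a = tan²(45° − 34.5°/2) = 0.2768.
P_a = ½K_aγH² = 0.5×0.2768×21.4×9.9² = 290.3 kN/m, acting at H/3 = 3.300 m above the base.
Overturning moment M_o = P_a × H/3 = 290.3 × 3.300 = 958.0.
Resisting moment M_r = W × 3.32 = 855.4 × 3.32 = 2840.
FS_overturning = M_r/M_o = 2840/958.0 = 2.965.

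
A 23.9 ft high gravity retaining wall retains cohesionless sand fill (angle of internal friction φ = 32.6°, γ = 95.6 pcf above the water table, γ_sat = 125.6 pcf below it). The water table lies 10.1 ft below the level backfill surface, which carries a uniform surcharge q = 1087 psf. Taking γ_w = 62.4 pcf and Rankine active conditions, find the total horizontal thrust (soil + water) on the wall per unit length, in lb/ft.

K_a = tan²(45° − φ/2) = 0.2997.
γ' = 125.6 − 62.4 = 63.20 pcf. h₂ = H − d_w = 13.8 ft.
σ'_h: at surface K_a·q = 325.8; at WT K_a(q+γd_w) = 615.2; at base K_a(q+γd_w+γ'h₂) = 876.7 psf.
P₁ = ½(325.8+615.2)×10.1 = 4752; P₂ = ½(615.2+876.7)×13.8 = 10290; P_w = ½γ_w h₂² = 5942.
Total = 4752+10290+5942 = 20990 lb/ft.

21000 lb/ft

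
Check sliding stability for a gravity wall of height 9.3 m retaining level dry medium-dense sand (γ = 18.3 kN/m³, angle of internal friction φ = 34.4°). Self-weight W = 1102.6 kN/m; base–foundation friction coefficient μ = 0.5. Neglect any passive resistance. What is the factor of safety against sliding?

K_a = tan²(45° − 34.4°/2) = 0.2780.
P_a = ½K_aγH² = 0.5×0.2780×18.3×9.3² = 220.0 kN/m, acting at H/3 = 3.100 m above the base.
FS_sliding = μW / P_a = 0.5×1102.6 / 220.0 = 2.506.

2.51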